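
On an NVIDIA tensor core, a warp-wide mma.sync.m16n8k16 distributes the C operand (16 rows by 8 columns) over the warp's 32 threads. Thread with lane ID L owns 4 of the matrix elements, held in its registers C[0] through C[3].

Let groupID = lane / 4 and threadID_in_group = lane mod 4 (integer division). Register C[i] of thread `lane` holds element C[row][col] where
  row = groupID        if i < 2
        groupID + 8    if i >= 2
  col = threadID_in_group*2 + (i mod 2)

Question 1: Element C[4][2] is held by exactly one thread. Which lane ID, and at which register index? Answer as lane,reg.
17,0

r=4→G=4,rhi=0  c=2→T=1,p=0
L=4*4+1=17  i=0*2+0=0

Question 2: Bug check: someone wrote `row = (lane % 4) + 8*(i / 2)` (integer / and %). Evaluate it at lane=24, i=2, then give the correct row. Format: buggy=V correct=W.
`(lane % 4) + 8*(i / 2)`[24,2]=>8
lane 24=>24/4=6, 24 mod 4=0
i=2  r:6+8=>14  c:2·0+0=>0
row: 8 vs 14

buggy=8 correct=14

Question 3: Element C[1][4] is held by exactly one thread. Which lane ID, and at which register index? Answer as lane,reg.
r=1⇒gr=1,Rb=0  c=4⇒th=2,odd=0
L=1*4+2=6  i=0*2+0=0

6,0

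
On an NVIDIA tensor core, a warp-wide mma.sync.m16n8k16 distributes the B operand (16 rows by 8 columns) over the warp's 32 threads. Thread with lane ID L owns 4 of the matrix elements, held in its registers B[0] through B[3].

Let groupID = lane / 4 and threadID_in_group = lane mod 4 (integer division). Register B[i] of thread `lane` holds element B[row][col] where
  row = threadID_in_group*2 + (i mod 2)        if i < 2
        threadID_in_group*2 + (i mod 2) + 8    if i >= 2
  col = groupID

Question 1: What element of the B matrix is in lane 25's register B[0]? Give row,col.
L=25->gid=25>>2=6, tid=25&3=1
[0]->row 1·2+0+0=2  col gid=6

2,6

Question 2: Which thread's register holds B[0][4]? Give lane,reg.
16,0

c=4→G=4  r=0→rhi=0,T=0,p=0
L=4*4+0=16  i=0*2+0=0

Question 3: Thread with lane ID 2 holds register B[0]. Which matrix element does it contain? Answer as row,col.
lane 2->2/4=0, 2 mod 4=2
i=0  r:2·2+0+0->4  c:0

4,0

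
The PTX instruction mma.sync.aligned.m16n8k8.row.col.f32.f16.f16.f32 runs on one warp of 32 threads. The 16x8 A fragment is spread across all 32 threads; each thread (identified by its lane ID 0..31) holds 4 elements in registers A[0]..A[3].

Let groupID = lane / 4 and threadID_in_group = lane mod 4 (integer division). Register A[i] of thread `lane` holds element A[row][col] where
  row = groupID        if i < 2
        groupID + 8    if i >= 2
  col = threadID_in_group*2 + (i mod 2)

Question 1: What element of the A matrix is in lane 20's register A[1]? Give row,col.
5,1

20: grp=5,tig=0
[1] (5+0,0*2+1) = (5,1)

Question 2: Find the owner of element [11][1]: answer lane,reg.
r:11=>grp=3,rB=1  c:1=>tig=0,lo=1
L=3*4+0=12  i=1*2+1=3

12,3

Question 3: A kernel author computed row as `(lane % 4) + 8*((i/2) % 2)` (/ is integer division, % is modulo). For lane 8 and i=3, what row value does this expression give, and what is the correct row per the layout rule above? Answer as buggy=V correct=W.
`(lane % 4) + 8*((i/2) % 2)`[8,3]=>8
8: grp=2,tig=0
[3] (2+8,0*2+1) = (10,1)
row: 8 vs 10

buggy=8 correct=10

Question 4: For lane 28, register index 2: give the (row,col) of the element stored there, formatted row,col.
lane 28->28/4=7, 28 mod 4=0
i=2  r:7+8->15  c:2·0+0->0

15,0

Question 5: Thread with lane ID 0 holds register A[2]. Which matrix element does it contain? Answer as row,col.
lane 0: g=0 (0/4), t=0 (0%4)
i=2: r=0+8=8, c=0*2+0=0

8,0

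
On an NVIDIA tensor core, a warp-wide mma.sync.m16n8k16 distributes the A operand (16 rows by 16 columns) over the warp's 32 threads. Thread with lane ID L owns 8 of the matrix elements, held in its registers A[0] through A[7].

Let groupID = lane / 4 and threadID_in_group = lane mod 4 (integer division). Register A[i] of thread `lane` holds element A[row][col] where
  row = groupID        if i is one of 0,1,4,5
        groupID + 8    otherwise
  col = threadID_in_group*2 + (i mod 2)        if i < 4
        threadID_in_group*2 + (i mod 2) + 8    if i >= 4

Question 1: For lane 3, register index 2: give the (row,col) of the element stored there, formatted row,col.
8,6

lane 3->3/4=0, 3 mod 4=3
i=2  r:0+8->8  c:2·3+0+0->6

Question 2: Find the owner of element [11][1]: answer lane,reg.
12,3

r=11->g=3,rb=1  c=1->cb=0,t=0,b0=1
L=3*4+0=12  i=0*4+1*2+1=3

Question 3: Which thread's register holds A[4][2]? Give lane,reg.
17,0

r=4→G=4,rhi=0  c=2→chi=0,T=1,p=0
L=4*4+1=17  i=0*4+0*2+0=0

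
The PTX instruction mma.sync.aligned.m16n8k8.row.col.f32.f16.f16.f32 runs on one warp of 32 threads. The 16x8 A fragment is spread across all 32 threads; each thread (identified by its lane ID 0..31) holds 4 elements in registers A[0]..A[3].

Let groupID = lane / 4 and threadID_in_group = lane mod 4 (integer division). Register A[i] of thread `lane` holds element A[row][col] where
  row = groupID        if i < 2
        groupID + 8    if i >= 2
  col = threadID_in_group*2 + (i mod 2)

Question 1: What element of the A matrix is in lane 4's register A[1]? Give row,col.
1,1

4: gr=1,th=0
[1] (1+0,0*2+1) = (1,1)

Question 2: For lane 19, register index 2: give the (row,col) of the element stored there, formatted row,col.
lane 19→19/4=4, 19 mod 4=3
i=2  r:4+8→12  c:2·3+0→6

12,6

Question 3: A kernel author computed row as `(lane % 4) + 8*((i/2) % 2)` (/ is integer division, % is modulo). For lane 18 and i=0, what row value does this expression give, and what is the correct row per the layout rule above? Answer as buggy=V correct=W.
buggy=2 correct=4

`(lane % 4) + 8*((i/2) % 2)`[18,0]->2
lane 18: g=4 (18/4), t=2 (18%4)
i=0: r=4+0=4, c=2*2+0=4
row: 2 vs 4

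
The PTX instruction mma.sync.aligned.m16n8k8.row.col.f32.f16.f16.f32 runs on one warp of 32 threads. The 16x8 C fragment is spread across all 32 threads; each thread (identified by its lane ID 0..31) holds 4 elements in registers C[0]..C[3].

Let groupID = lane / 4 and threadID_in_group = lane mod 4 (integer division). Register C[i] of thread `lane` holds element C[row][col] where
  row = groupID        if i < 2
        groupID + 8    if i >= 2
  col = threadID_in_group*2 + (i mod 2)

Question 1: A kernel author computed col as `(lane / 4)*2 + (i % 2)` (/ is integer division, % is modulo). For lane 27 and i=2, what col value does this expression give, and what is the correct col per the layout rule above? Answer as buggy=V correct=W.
buggy=12 correct=6

`(lane / 4)*2 + (i % 2)`[27,2]⇒12
lane 27⇒27/4=6, 27 mod 4=3
i=2  r:6+8⇒14  c:2·3+0⇒6
col: 12 vs 6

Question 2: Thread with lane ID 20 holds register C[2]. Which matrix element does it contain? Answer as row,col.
13,0

lane 20: gr=5 (20/4), th=0 (20%4)
i=2: r=5+8=13, c=0*2+0=0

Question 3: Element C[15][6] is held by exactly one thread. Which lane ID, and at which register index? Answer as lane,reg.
31,2

r: 15->gid=7,r8=1  c: 6->tid=3,i&1=0
L=7*4+3=31  i=1*2+0=2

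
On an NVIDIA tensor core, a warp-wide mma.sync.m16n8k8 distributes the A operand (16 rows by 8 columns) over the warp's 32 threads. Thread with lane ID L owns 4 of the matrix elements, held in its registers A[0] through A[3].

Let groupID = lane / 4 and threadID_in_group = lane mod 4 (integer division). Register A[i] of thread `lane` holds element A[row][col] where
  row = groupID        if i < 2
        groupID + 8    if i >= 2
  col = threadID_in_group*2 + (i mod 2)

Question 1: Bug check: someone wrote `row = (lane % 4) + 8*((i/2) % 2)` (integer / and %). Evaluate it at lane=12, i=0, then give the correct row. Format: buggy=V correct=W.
`(lane % 4) + 8*((i/2) % 2)`[12,0]=>0
L=12=>grp=12>>2=3, tig=12&3=0
[0]=>row 3+0=3  col 0·2+0=0
row: 0 vs 3

buggy=0 correct=3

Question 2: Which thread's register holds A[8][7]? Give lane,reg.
r=8⇒gr=0,Rb=1  c=7⇒th=3,odd=1
L=0*4+3=3  i=1*2+1=3

3,3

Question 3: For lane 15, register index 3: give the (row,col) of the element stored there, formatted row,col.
11,7

L=15→G=15>>2=3, T=15&3=3
[3]→row 3+8=11  col 3·2+1=7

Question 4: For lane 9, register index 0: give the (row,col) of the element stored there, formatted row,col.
L=9⇒gr=9>>2=2, th=9&3=1
[0]⇒row 2+0=2  col 1·2+0=2

2,2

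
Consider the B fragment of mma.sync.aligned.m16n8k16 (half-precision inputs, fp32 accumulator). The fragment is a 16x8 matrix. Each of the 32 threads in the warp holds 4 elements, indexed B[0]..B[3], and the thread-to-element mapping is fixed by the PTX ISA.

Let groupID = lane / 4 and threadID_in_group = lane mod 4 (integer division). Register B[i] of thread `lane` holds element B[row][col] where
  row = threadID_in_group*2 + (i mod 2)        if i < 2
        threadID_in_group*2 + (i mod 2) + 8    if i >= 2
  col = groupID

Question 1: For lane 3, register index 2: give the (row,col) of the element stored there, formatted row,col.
lane 3: grp=0 (3/4), tig=3 (3%4)
i=2: r=3*2+0+8=14, c=grp=0

14,0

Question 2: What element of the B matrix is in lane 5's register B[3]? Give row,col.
L=5⇒gr=5>>2=1, th=5&3=1
[3]⇒row 1·2+1+8=11  col gr=1

11,1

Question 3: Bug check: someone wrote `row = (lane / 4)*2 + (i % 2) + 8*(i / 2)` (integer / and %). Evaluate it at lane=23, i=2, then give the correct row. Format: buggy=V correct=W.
`(lane / 4)*2 + (i % 2) + 8*(i / 2)`[23,2]->18
23: gid=5,tid=3
[2] (3*2+0+8,5) = (14,5)
row: 18 vs 14

buggy=18 correct=14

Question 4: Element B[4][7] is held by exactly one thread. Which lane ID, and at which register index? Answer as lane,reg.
30,0

c=7⇒gr=7  r=4⇒Rb=0,th=2,odd=0
L=7*4+2=30  i=0*2+0=0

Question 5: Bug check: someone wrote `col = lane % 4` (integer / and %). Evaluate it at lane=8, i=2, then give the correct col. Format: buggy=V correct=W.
buggy=0 correct=2

`lane % 4`[8,2]⇒0
L=8⇒gr=8>>2=2, th=8&3=0
[2]⇒row 0·2+0+8=8  col gr=2
col: 0 vs 2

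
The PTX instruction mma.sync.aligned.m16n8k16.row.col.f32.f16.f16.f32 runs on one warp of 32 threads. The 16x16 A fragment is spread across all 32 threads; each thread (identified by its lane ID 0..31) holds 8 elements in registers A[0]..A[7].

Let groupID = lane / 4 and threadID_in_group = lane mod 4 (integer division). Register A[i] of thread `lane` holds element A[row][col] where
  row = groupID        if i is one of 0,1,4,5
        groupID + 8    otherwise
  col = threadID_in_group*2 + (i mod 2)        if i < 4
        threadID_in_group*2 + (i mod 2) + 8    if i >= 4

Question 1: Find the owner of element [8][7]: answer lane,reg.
r=8⇒gr=0,Rb=1  c=7⇒Cb=0,th=3,odd=1
L=0*4+3=3  i=0*4+1*2+1=3

3,3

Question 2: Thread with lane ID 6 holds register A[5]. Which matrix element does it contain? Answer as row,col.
1,13

L=6→G=6>>2=1, T=6&3=2
[5]→row 1+0=1  col 2·2+1+8=13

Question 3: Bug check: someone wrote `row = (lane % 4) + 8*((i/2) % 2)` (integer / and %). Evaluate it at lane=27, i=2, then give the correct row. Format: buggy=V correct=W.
`(lane % 4) + 8*((i/2) % 2)`[27,2]->11
L=27->gid=27>>2=6, tid=27&3=3
[2]->row 6+8=14  col 3·2+0+0=6
row: 11 vs 14

buggy=11 correct=14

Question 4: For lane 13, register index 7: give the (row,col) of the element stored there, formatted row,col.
L=13->g=13>>2=3, t=13&3=1
[7]->row 3+8=11  col 1·2+1+8=11

11,11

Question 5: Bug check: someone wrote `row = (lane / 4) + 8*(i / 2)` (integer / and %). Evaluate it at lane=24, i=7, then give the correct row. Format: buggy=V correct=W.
buggy=30 correct=14

`(lane / 4) + 8*(i / 2)`[24,7]=>30
L=24=>grp=24>>2=6, tig=24&3=0
[7]=>row 6+8=14  col 0·2+1+8=9
row: 30 vs 14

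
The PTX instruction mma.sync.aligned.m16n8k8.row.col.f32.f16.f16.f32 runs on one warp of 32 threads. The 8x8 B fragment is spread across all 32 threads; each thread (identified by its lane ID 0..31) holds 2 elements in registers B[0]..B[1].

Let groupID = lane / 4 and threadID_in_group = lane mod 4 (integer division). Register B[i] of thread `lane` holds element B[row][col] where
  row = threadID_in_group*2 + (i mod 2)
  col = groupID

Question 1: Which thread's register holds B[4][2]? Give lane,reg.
c=2->g=2  r=4->t=2,b0=0
L=2*4+2=10  i=0=0

10,0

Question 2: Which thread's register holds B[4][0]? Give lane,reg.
c:0=>grp=0  r:4=>tig=2,lo=0
L=0*4+2=2  i=0=0

2,0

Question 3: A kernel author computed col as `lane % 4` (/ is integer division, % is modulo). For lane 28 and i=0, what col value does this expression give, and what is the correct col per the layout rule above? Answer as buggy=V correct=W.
`lane % 4`[28,0]->0
lane 28->28/4=7, 28 mod 4=0
i=0  r:2·0+0->0  c:7
col: 0 vs 7

buggy=0 correct=7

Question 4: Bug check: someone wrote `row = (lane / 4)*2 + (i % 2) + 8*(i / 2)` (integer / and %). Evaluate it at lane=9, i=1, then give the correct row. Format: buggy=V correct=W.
`(lane / 4)*2 + (i % 2) + 8*(i / 2)`[9,1]⇒5
lane 9⇒9/4=2, 9 mod 4=1
i=1  r:2·1+1⇒3  c:2
row: 5 vs 3

buggy=5 correct=3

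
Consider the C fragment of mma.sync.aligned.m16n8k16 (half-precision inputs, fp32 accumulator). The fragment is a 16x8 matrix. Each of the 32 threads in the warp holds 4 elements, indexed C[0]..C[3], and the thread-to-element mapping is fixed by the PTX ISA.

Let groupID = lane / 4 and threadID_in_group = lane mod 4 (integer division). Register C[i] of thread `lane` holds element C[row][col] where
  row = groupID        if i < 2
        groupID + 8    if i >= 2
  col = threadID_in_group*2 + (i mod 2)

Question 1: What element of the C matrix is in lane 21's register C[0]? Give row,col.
21: g=5,t=1
[0] (5+0,1*2+0) = (5,2)

5,2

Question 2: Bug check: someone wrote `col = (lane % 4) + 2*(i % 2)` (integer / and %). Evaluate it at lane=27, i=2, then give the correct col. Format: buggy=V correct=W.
buggy=3 correct=6

`(lane % 4) + 2*(i % 2)`[27,2]->3
lane 27: g=6 (27/4), t=3 (27%4)
i=2: r=6+8=14, c=3*2+0=6
col: 3 vs 6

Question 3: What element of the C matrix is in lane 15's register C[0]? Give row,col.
3,6

L=15=>grp=15>>2=3, tig=15&3=3
[0]=>row 3+0=3  col 3·2+0=6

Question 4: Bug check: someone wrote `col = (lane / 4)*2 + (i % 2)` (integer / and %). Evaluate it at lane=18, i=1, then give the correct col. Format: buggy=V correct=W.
buggy=9 correct=5

`(lane / 4)*2 + (i % 2)`[18,1]⇒9
lane 18⇒18/4=4, 18 mod 4=2
i=1  r:4+0⇒4  c:2·2+1⇒5
col: 9 vs 5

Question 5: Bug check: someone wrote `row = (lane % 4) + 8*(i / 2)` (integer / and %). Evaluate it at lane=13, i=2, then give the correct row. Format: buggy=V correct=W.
`(lane % 4) + 8*(i / 2)`[13,2]=>9
lane 13=>13/4=3, 13 mod 4=1
i=2  r:3+8=>11  c:2·1+0=>2
row: 9 vs 11

buggy=9 correct=11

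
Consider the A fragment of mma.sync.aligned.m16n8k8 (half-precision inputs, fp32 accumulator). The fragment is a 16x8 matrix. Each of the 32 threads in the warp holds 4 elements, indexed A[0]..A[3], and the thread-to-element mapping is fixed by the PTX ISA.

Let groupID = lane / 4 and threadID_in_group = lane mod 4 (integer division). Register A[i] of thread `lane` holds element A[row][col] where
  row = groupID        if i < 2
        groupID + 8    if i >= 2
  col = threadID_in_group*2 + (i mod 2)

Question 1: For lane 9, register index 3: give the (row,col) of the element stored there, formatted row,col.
lane 9⇒9/4=2, 9 mod 4=1
i=3  r:2+8⇒10  c:2·1+1⇒3

10,3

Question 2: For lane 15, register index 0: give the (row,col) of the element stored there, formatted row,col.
15: gid=3,tid=3
[0] (3+0,3*2+0) = (3,6)

3,6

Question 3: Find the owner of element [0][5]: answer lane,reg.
2,1

r=0→G=0,rhi=0  c=5→T=2,p=1
L=0*4+2=2  i=0*2+1=1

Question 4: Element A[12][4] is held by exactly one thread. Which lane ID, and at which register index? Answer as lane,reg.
18,2

r:12=>grp=4,rB=1  c:4=>tig=2,lo=0
L=4*4+2=18  i=1*2+0=2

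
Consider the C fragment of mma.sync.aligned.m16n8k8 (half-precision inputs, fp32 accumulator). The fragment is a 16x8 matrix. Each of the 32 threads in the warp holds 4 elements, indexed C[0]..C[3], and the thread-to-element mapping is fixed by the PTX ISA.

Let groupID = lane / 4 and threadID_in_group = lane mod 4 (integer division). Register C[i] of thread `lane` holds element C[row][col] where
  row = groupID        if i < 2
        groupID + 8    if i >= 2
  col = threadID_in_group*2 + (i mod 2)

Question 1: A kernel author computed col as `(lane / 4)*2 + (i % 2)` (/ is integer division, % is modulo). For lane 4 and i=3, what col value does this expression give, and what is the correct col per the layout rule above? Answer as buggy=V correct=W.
`(lane / 4)*2 + (i % 2)`[4,3]=>3
L=4=>grp=4>>2=1, tig=4&3=0
[3]=>row 1+8=9  col 0·2+1=1
col: 3 vs 1

buggy=3 correct=1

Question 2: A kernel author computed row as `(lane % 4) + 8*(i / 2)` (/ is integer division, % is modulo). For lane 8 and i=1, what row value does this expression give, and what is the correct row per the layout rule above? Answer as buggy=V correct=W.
`(lane % 4) + 8*(i / 2)`[8,1]→0
lane 8→8/4=2, 8 mod 4=0
i=1  r:2+0→2  c:2·0+1→1
row: 0 vs 2

buggy=0 correct=2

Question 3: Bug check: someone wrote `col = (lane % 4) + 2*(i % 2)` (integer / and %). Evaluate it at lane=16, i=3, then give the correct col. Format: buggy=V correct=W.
buggy=2 correct=1

`(lane % 4) + 2*(i % 2)`[16,3]→2
lane 16→16/4=4, 16 mod 4=0
i=3  r:4+8→12  c:2·0+1→1
col: 2 vs 1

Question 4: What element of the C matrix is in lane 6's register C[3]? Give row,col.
9,5

6: grp=1,tig=2
[3] (1+8,2*2+1) = (9,5)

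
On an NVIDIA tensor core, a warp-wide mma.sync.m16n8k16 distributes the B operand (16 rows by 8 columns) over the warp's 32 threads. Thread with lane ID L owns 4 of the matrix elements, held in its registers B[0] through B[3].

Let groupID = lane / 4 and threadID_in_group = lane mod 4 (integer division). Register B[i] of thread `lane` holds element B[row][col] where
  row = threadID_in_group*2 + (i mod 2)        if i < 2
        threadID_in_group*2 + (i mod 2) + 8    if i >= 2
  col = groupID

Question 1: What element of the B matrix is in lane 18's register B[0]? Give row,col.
4,4

18: gid=4,tid=2
[0] (2*2+0+0,4) = (4,4)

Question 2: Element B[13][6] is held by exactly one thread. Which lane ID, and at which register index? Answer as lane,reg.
c=6⇒gr=6  r=13⇒Rb=1,th=2,odd=1
L=6*4+2=26  i=1*2+1=3

26,3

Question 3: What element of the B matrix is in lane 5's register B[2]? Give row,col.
10,1

lane 5⇒5/4=1, 5 mod 4=1
i=2  r:2·1+0+8⇒10  c:1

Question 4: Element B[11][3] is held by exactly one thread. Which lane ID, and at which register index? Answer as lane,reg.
c=3⇒gr=3  r=11⇒Rb=1,th=1,odd=1
L=3*4+1=13  i=1*2+1=3

13,3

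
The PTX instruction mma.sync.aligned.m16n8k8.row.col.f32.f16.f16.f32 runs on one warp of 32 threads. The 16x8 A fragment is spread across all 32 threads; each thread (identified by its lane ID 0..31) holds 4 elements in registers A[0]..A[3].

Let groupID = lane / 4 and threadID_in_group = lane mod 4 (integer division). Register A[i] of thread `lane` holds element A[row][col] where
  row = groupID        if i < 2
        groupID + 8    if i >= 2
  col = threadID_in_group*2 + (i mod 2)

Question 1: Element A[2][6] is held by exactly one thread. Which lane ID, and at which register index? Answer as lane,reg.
11,0

r: 2->gid=2,r8=0  c: 6->tid=3,i&1=0
L=2*4+3=11  i=0*2+0=0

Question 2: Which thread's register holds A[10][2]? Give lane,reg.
9,2

r: 10->gid=2,r8=1  c: 2->tid=1,i&1=0
L=2*4+1=9  i=1*2+0=2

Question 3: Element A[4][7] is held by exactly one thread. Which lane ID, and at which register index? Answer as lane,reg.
19,1

r: 4->gid=4,r8=0  c: 7->tid=3,i&1=1
L=4*4+3=19  i=0*2+1=1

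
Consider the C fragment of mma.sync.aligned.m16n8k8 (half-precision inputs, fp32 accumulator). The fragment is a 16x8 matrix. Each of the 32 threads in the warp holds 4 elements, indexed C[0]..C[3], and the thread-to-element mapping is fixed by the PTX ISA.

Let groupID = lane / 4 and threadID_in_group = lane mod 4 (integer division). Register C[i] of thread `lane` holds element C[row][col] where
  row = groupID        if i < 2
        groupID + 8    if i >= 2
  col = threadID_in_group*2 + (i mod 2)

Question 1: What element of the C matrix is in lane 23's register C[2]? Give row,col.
13,6

L=23->gid=23>>2=5, tid=23&3=3
[2]->row 5+8=13  col 3·2+0=6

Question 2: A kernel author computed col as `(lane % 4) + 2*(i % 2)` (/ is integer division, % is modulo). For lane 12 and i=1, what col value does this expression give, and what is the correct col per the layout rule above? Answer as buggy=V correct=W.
buggy=2 correct=1

`(lane % 4) + 2*(i % 2)`[12,1]⇒2
lane 12: gr=3 (12/4), th=0 (12%4)
i=1: r=3+0=3, c=0*2+1=1
col: 2 vs 1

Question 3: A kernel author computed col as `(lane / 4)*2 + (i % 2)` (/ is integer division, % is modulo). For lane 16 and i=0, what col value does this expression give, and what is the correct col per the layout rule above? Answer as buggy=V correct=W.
buggy=8 correct=0

`(lane / 4)*2 + (i % 2)`[16,0]=>8
lane 16=>16/4=4, 16 mod 4=0
i=0  r:4+0=>4  c:2·0+0=>0
col: 8 vs 0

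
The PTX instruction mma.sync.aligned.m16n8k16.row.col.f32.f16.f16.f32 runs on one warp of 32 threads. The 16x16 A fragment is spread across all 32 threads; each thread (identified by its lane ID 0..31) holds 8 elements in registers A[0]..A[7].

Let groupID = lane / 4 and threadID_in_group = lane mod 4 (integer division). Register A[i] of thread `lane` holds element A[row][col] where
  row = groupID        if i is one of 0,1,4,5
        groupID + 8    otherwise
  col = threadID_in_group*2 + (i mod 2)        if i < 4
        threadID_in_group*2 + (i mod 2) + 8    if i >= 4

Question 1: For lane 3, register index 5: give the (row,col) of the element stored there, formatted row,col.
0,15

lane 3→3/4=0, 3 mod 4=3
i=5  r:0+0→0  c:2·3+1+8→15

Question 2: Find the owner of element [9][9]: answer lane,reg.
4,7

r: 9->gid=1,r8=1  c: 9->c8=1,tid=0,i&1=1
L=1*4+0=4  i=1*4+1*2+1=7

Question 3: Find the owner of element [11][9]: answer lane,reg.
r:11=>grp=3,rB=1  c:9=>cB=1,tig=0,lo=1
L=3*4+0=12  i=1*4+1*2+1=7

12,7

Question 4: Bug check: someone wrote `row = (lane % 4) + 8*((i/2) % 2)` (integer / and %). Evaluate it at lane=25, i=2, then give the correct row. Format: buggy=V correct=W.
`(lane % 4) + 8*((i/2) % 2)`[25,2]->9
lane 25: gid=6 (25/4), tid=1 (25%4)
i=2: r=6+8=14, c=1*2+0+0=2
row: 9 vs 14

buggy=9 correct=14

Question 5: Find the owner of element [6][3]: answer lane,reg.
25,1

r=6→G=6,rhi=0  c=3→chi=0,T=1,p=1
L=6*4+1=25  i=0*4+0*2+1=1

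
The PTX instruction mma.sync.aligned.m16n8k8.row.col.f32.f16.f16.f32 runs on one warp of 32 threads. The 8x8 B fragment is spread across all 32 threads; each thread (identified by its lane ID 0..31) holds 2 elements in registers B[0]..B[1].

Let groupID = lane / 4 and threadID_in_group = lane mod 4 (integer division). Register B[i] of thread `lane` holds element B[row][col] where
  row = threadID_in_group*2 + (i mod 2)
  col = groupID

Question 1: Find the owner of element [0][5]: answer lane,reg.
20,0

c=5→G=5  r=0→T=0,p=0
L=5*4+0=20  i=0=0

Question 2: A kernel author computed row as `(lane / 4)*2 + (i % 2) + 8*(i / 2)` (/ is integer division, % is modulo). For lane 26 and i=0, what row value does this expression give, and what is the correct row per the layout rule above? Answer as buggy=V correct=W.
buggy=12 correct=4

`(lane / 4)*2 + (i % 2) + 8*(i / 2)`[26,0]→12
lane 26: G=6 (26/4), T=2 (26%4)
i=0: r=2*2+0=4, c=G=6
row: 12 vs 4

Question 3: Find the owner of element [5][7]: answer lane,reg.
c:7=>grp=7  r:5=>tig=2,lo=1
L=7*4+2=30  i=1=1

30,1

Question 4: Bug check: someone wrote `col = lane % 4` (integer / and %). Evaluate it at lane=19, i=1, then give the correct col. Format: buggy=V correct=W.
buggy=3 correct=4

`lane % 4`[19,1]->3
lane 19->19/4=4, 19 mod 4=3
i=1  r:2·3+1->7  c:4
col: 3 vs 4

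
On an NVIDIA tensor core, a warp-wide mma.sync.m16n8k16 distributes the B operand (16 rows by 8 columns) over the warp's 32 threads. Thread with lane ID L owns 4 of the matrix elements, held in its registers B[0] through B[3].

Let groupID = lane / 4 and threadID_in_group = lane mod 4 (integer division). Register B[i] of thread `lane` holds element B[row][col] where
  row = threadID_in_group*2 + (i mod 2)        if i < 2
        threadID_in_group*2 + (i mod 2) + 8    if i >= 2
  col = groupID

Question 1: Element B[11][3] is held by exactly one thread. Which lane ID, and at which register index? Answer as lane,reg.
c=3->g=3  r=11->rb=1,t=1,b0=1
L=3*4+1=13  i=1*2+1=3

13,3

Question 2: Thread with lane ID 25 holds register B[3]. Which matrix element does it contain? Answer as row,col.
25: G=6,T=1
[3] (1*2+1+8,6) = (11,6)

11,6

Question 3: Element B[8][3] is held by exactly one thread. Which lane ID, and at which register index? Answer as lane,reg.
c=3⇒gr=3  r=8⇒Rb=1,th=0,odd=0
L=3*4+0=12  i=1*2+0=2

12,2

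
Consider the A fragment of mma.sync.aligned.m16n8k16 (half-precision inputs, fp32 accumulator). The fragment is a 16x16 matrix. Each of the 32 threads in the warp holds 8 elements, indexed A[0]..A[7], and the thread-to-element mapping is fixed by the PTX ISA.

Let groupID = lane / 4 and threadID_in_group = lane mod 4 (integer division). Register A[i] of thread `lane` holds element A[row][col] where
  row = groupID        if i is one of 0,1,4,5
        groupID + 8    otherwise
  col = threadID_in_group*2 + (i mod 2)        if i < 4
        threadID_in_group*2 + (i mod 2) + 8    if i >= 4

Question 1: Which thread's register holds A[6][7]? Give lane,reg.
27,1

r=6->g=6,rb=0  c=7->cb=0,t=3,b0=1
L=6*4+3=27  i=0*4+0*2+1=1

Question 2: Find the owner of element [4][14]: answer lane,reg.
r=4⇒gr=4,Rb=0  c=14⇒Cb=1,th=3,odd=0
L=4*4+3=19  i=1*4+0*2+0=4

19,4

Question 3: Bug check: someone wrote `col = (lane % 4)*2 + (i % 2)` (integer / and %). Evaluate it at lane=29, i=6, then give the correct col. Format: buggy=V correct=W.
buggy=2 correct=10

`(lane % 4)*2 + (i % 2)`[29,6]⇒2
L=29⇒gr=29>>2=7, th=29&3=1
[6]⇒row 7+8=15  col 1·2+0+8=10
col: 2 vs 10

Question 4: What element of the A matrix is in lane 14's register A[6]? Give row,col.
lane 14⇒14/4=3, 14 mod 4=2
i=6  r:3+8⇒11  c:2·2+0+8⇒12

11,12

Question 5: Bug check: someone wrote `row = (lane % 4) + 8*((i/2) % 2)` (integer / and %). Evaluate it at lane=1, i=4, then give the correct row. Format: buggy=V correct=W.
buggy=1 correct=0

`(lane % 4) + 8*((i/2) % 2)`[1,4]=>1
1: grp=0,tig=1
[4] (0+0,1*2+0+8) = (0,10)
row: 1 vs 0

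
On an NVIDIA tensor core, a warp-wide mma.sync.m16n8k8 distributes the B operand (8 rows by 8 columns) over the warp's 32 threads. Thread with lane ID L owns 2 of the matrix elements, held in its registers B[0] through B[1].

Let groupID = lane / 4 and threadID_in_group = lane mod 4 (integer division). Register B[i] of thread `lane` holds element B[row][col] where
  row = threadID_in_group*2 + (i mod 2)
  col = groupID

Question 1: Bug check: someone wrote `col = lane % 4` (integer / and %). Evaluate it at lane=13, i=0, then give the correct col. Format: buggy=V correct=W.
`lane % 4`[13,0]->1
13: g=3,t=1
[0] (1*2+0,3) = (2,3)
col: 1 vs 3

buggy=1 correct=3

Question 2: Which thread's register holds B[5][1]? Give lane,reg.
c: 1->gid=1  r: 5->tid=2,i&1=1
L=1*4+2=6  i=1=1

6,1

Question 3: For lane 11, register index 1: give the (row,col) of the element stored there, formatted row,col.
11: grp=2,tig=3
[1] (3*2+1,2) = (7,2)

7,2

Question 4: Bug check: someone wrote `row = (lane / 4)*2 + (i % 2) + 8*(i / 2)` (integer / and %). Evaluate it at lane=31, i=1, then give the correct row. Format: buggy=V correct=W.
buggy=15 correct=7

`(lane / 4)*2 + (i % 2) + 8*(i / 2)`[31,1]⇒15
31: gr=7,th=3
[1] (3*2+1,7) = (7,7)
row: 15 vs 7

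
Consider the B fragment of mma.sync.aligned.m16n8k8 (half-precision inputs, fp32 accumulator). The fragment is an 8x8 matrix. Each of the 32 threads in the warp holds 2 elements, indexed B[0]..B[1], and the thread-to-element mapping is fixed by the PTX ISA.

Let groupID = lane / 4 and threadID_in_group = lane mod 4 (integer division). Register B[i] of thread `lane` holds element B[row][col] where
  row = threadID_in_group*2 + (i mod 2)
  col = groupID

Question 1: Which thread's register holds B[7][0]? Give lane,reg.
c=0->g=0  r=7->t=3,b0=1
L=0*4+3=3  i=1=1

3,1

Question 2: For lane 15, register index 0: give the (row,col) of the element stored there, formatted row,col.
L=15->gid=15>>2=3, tid=15&3=3
[0]->row 3·2+0=6  col gid=3

6,3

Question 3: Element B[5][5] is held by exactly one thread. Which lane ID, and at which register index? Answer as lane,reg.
c:5=>grp=5  r:5=>tig=2,lo=1
L=5*4+2=22  i=1=1

22,1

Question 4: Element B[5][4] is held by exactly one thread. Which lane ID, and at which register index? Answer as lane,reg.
c=4->g=4  r=5->t=2,b0=1
L=4*4+2=18  i=1=1

18,1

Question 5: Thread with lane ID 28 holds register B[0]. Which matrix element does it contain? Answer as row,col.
0,7

28: g=7,t=0
[0] (0*2+0,7) = (0,7)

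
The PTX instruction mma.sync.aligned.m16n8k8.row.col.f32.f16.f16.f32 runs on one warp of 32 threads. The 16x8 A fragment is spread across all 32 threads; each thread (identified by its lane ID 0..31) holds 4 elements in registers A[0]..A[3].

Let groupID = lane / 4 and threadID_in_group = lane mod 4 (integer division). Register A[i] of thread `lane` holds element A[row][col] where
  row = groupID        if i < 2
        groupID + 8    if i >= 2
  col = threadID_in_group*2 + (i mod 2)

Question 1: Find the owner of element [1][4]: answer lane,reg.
r:1=>grp=1,rB=0  c:4=>tig=2,lo=0
L=1*4+2=6  i=0*2+0=0

6,0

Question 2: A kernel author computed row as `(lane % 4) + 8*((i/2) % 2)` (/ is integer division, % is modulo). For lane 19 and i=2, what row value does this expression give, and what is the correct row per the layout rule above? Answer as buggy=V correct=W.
`(lane % 4) + 8*((i/2) % 2)`[19,2]=>11
L=19=>grp=19>>2=4, tig=19&3=3
[2]=>row 4+8=12  col 3·2+0=6
row: 11 vs 12

buggy=11 correct=12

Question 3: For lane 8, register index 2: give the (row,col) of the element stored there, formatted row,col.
L=8->gid=8>>2=2, tid=8&3=0
[2]->row 2+8=10  col 0·2+0=0

10,0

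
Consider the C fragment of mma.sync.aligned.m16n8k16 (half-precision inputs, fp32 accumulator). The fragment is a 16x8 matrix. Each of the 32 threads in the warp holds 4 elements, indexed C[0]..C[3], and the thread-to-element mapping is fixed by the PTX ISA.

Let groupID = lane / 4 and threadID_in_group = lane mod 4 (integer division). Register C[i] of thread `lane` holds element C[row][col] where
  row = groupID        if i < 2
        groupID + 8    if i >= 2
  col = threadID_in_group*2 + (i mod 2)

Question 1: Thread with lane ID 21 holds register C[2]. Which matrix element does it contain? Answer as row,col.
13,2

L=21→G=21>>2=5, T=21&3=1
[2]→row 5+8=13  col 1·2+0=2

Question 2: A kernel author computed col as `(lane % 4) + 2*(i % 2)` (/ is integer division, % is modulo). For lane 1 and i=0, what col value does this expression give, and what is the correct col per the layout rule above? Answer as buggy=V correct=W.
buggy=1 correct=2

`(lane % 4) + 2*(i % 2)`[1,0]->1
1: gid=0,tid=1
[0] (0+0,1*2+0) = (0,2)
col: 1 vs 2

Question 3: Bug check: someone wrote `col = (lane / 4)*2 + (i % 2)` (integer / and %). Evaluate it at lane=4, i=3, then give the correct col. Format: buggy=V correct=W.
buggy=3 correct=1

`(lane / 4)*2 + (i % 2)`[4,3]⇒3
lane 4⇒4/4=1, 4 mod 4=0
i=3  r:1+8⇒9  c:2·0+1⇒1
col: 3 vs 1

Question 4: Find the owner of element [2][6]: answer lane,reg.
r: 2->gid=2,r8=0  c: 6->tid=3,i&1=0
L=2*4+3=11  i=0*2+0=0

11,0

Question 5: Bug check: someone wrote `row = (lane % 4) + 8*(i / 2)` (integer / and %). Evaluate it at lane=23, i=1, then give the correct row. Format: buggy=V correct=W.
`(lane % 4) + 8*(i / 2)`[23,1]=>3
L=23=>grp=23>>2=5, tig=23&3=3
[1]=>row 5+0=5  col 3·2+1=7
row: 3 vs 5

buggy=3 correct=5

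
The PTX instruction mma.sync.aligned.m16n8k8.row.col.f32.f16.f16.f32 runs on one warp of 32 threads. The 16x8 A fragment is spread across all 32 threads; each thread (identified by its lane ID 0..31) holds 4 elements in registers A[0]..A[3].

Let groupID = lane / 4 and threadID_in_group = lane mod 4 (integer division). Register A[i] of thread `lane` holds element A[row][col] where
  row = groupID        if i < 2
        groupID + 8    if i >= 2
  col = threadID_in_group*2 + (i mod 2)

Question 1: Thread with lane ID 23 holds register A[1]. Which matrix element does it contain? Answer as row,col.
lane 23: G=5 (23/4), T=3 (23%4)
i=1: r=5+0=5, c=3*2+1=7

5,7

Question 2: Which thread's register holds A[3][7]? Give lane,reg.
15,1

r=3→G=3,rhi=0  c=7→T=3,p=1
L=3*4+3=15  i=0*2+1=1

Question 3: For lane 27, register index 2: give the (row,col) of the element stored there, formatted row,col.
lane 27: G=6 (27/4), T=3 (27%4)
i=2: r=6+8=14, c=3*2+0=6

14,6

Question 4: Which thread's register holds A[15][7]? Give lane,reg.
r=15⇒gr=7,Rb=1  c=7⇒th=3,odd=1
L=7*4+3=31  i=1*2+1=3

31,3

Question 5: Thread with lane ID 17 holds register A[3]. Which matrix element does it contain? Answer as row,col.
12,3

lane 17: gid=4 (17/4), tid=1 (17%4)
i=3: r=4+8=12, c=1*2+1=3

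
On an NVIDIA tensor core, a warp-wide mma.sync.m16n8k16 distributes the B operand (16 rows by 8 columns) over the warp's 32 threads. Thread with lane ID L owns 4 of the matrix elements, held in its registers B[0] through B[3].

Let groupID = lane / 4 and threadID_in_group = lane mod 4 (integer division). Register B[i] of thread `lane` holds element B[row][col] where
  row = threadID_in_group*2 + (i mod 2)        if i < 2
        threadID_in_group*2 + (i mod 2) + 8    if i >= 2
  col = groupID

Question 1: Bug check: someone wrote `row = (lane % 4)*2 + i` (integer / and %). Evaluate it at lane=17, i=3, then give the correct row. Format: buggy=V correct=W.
buggy=5 correct=11

`(lane % 4)*2 + i`[17,3]=>5
17: grp=4,tig=1
[3] (1*2+1+8,4) = (11,4)
row: 5 vs 11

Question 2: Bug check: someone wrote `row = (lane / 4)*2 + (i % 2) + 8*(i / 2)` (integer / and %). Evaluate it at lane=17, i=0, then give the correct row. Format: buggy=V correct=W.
`(lane / 4)*2 + (i % 2) + 8*(i / 2)`[17,0]->8
L=17->gid=17>>2=4, tid=17&3=1
[0]->row 1·2+0+0=2  col gid=4
row: 8 vs 2

buggy=8 correct=2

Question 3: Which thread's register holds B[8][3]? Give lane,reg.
12,2

c=3→G=3  r=8→rhi=1,T=0,p=0
L=3*4+0=12  i=1*2+0=2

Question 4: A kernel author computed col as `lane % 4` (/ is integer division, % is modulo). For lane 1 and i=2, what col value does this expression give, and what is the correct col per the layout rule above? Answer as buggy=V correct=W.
`lane % 4`[1,2]→1
lane 1: G=0 (1/4), T=1 (1%4)
i=2: r=1*2+0+8=10, c=G=0
col: 1 vs 0

buggy=1 correct=0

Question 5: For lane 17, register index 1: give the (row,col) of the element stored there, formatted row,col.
3,4

lane 17: g=4 (17/4), t=1 (17%4)
i=1: r=1*2+1+0=3, c=g=4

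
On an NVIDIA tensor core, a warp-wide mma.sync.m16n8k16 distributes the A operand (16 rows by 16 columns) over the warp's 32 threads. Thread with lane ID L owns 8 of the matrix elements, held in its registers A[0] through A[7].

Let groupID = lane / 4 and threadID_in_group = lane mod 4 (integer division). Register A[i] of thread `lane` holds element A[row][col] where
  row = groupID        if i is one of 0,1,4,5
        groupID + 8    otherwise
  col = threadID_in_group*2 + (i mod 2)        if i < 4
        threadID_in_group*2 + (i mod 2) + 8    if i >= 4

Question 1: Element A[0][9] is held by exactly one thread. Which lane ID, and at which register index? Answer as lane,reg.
r:0=>grp=0,rB=0  c:9=>cB=1,tig=0,lo=1
L=0*4+0=0  i=1*4+0*2+1=5

0,5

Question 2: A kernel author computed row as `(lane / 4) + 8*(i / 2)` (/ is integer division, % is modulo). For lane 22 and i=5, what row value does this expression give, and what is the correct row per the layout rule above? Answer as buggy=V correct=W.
`(lane / 4) + 8*(i / 2)`[22,5]->21
lane 22: g=5 (22/4), t=2 (22%4)
i=5: r=5+0=5, c=2*2+1+8=13
row: 21 vs 5

buggy=21 correct=5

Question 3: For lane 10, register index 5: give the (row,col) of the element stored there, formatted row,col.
2,13

lane 10: gr=2 (10/4), th=2 (10%4)
i=5: r=2+0=2, c=2*2+1+8=13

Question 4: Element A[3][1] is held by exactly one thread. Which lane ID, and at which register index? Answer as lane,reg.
12,1

r=3->g=3,rb=0  c=1->cb=0,t=0,b0=1
L=3*4+0=12  i=0*4+0*2+1=1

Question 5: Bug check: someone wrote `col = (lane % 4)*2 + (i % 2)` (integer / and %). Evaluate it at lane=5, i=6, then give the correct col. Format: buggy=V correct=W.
`(lane % 4)*2 + (i % 2)`[5,6]=>2
lane 5=>5/4=1, 5 mod 4=1
i=6  r:1+8=>9  c:2·1+0+8=>10
col: 2 vs 10

buggy=2 correct=10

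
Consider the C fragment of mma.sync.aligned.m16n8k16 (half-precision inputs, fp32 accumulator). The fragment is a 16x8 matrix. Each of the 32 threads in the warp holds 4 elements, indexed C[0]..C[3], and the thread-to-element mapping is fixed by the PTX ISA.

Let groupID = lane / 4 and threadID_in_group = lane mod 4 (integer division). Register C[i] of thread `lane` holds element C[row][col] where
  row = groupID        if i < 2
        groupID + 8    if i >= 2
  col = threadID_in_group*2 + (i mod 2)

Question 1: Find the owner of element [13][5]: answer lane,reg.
22,3

r:13=>grp=5,rB=1  c:5=>tig=2,lo=1
L=5*4+2=22  i=1*2+1=3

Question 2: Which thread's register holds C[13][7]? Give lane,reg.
23,3

r=13→G=5,rhi=1  c=7→T=3,p=1
L=5*4+3=23  i=1*2+1=3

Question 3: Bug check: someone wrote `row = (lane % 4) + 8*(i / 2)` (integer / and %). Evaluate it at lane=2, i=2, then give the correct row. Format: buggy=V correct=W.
`(lane % 4) + 8*(i / 2)`[2,2]→10
L=2→G=2>>2=0, T=2&3=2
[2]→row 0+8=8  col 2·2+0=4
row: 10 vs 8

buggy=10 correct=8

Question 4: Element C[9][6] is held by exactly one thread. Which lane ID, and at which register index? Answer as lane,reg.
7,2

r:9=>grp=1,rB=1  c:6=>tig=3,lo=0
L=1*4+3=7  i=1*2+0=2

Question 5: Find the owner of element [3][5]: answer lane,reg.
r:3=>grp=3,rB=0  c:5=>tig=2,lo=1
L=3*4+2=14  i=0*2+1=1

14,1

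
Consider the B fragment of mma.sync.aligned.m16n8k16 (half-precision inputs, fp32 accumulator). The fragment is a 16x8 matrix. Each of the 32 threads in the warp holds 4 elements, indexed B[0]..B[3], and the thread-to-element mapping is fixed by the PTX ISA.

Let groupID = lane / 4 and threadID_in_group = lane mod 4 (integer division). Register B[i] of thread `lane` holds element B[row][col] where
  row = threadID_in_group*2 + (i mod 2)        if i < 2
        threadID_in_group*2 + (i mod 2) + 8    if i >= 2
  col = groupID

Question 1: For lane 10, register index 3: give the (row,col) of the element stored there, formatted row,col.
13,2

lane 10: gid=2 (10/4), tid=2 (10%4)
i=3: r=2*2+1+8=13, c=gid=2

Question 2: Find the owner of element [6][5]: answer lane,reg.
23,0

c=5->g=5  r=6->rb=0,t=3,b0=0
L=5*4+3=23  i=0*2+0=0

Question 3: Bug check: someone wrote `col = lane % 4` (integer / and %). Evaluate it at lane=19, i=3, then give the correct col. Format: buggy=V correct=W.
`lane % 4`[19,3]=>3
19: grp=4,tig=3
[3] (3*2+1+8,4) = (15,4)
col: 3 vs 4

buggy=3 correct=4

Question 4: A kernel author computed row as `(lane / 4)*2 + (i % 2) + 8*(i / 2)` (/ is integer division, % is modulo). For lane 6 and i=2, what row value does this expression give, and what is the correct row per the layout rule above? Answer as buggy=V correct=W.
`(lane / 4)*2 + (i % 2) + 8*(i / 2)`[6,2]=>10
lane 6=>6/4=1, 6 mod 4=2
i=2  r:2·2+0+8=>12  c:1
row: 10 vs 12

buggy=10 correct=12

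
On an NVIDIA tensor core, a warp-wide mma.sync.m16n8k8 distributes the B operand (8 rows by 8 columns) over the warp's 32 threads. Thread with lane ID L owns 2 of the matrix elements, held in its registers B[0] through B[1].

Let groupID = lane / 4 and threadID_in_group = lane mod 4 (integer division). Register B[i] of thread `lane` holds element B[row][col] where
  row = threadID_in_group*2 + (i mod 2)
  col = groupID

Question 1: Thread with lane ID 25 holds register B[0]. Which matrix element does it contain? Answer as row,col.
2,6

lane 25⇒25/4=6, 25 mod 4=1
i=0  r:2·1+0⇒2  c:6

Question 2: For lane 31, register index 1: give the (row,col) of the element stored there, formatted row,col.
lane 31: G=7 (31/4), T=3 (31%4)
i=1: r=3*2+1=7, c=G=7

7,7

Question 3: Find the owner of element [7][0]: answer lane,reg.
c=0->g=0  r=7->t=3,b0=1
L=0*4+3=3  i=1=1

3,1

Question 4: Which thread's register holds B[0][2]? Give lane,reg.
c: 2->gid=2  r: 0->tid=0,i&1=0
L=2*4+0=8  i=0=0

8,0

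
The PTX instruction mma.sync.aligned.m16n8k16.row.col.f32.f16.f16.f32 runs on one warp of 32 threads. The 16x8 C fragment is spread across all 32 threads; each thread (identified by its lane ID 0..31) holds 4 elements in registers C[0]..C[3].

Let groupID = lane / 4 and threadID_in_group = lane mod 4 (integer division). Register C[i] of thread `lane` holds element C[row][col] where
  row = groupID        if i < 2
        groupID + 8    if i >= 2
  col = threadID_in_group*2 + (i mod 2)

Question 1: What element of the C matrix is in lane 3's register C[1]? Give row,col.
0,7

lane 3: gid=0 (3/4), tid=3 (3%4)
i=1: r=0+0=0, c=3*2+1=7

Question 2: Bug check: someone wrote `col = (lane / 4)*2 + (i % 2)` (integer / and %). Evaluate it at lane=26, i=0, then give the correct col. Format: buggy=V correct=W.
buggy=12 correct=4

`(lane / 4)*2 + (i % 2)`[26,0]=>12
lane 26: grp=6 (26/4), tig=2 (26%4)
i=0: r=6+0=6, c=2*2+0=4
col: 12 vs 4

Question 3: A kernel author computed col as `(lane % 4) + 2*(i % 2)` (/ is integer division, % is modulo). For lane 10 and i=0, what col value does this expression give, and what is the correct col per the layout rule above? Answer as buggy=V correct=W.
`(lane % 4) + 2*(i % 2)`[10,0]⇒2
lane 10: gr=2 (10/4), th=2 (10%4)
i=0: r=2+0=2, c=2*2+0=4
col: 2 vs 4

buggy=2 correct=4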